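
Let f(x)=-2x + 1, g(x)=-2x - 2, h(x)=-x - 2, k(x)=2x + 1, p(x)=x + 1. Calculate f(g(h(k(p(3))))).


p(3) = 4
k(4) = 9
h(9) = -11
g(-11) = 20
f(20) = -39

-39


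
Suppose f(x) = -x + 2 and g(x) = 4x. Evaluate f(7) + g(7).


f(7) = -5
g(7) = 28
Sum = 23

23


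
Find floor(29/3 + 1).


29/3 = 9.6667
9.6667 + 1 = 10.6667
floor(10.6667) = 10

10


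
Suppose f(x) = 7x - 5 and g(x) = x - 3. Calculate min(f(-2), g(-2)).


f(-2) = -19
g(-2) = -5
min = -19

-19


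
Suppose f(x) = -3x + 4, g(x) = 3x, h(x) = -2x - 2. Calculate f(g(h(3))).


h(3) = -8
g(-8) = -24
f(-24) = 76

76


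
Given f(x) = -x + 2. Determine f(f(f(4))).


f(4) = -2
f(-2) = 4
f(4) = -2

-2


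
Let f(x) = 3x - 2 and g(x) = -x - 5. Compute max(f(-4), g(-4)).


f(-4) = -14
g(-4) = -1
max = -1

-1


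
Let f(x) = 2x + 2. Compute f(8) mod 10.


f(8) = 18
18 mod 10 = 8

8


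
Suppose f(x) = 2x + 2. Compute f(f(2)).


14


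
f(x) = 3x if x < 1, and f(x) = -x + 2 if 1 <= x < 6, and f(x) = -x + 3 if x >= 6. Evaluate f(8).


-5


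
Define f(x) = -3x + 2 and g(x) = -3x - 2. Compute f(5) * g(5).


221


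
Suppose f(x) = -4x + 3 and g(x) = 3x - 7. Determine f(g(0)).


g(0) = -7
f(-7) = 31

31


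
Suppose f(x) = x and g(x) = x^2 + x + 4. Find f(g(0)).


g(0) = 4
f(4) = 4

4


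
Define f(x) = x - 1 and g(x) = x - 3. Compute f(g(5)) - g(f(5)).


f(g(5)) = 1
g(f(5)) = 1
Difference = 0

0


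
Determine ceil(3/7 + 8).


9


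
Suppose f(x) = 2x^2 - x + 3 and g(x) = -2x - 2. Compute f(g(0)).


g(0) = -2
f(-2) = 2*(-2)^2 - 1*(-2) + 3 = 13

13


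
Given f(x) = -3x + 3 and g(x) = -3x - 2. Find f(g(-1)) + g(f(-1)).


f(g(-1)) = 0
g(f(-1)) = -20
Sum = -20

-20


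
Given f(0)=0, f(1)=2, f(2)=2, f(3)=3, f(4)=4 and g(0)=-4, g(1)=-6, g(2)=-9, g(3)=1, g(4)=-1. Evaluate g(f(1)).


f(1) = 2
g(2) = -9

-9


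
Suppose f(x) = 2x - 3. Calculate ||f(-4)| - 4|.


7


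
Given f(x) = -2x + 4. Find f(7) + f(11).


f(7) = -10
f(11) = -18
Sum = -28

-28


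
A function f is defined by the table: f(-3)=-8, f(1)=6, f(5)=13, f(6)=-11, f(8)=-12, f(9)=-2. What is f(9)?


-2


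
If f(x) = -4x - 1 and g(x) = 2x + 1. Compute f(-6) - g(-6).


f(-6) = 23
g(-6) = -11
Difference = 34

34


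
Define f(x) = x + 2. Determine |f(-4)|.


f(-4) = -2
|-2| = 2

2


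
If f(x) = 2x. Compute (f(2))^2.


f(2) = 4
(4)^2 = 16

16


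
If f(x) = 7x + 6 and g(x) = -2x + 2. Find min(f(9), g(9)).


-16


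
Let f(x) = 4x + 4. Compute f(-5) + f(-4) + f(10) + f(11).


f(-5) = -16
f(-4) = -12
f(10) = 44
f(11) = 48
Sum = 64

64


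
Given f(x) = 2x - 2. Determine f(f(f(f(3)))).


f(3) = 4
f(4) = 6
f(6) = 10
f(10) = 18

18


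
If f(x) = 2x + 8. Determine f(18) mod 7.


f(18) = 44
44 mod 7 = 2

2


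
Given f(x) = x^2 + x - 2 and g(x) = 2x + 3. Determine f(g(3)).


g(3) = 9
f(9) = 1*(9)^2 + 1*(9) - 2 = 88

88


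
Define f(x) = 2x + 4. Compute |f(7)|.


f(7) = 18
|18| = 18

18


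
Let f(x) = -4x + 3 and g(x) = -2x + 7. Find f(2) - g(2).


f(2) = -5
g(2) = 3
Difference = -8

-8


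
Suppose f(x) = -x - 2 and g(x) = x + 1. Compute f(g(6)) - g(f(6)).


-2


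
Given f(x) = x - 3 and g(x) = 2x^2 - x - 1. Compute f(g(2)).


2


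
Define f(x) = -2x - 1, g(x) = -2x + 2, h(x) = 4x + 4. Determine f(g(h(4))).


h(4) = 20
g(20) = -38
f(-38) = 75

75


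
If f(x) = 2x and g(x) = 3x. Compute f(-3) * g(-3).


f(-3) = -6
g(-3) = -9
Product = 54

54


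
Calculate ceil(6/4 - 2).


0


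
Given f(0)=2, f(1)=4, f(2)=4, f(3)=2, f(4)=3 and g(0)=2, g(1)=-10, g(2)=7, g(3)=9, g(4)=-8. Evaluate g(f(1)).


f(1) = 4
g(4) = -8

-8


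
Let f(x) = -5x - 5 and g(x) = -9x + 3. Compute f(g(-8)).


g(-8) = 75
f(75) = -380

-380


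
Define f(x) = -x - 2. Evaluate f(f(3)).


f(3) = -5
f(-5) = 3

3


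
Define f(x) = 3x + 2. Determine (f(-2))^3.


f(-2) = -4
(-4)^3 = -64

-64


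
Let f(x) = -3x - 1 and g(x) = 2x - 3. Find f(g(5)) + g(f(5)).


f(g(5)) = -22
g(f(5)) = -35
Sum = -57

-57


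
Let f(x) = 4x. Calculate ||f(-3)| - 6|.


f(-3) = -12
|-12| = 12
|12 - 6| = 6

6


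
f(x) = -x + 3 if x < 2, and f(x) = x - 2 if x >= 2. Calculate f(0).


3


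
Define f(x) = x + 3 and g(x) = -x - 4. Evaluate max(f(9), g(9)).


f(9) = 12
g(9) = -13
max = 12

12


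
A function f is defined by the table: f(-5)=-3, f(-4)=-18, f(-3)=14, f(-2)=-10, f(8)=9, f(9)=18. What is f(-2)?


Reading from the table at x = -2

-10


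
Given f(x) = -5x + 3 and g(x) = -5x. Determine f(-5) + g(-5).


f(-5) = 28
g(-5) = 25
Sum = 53

53


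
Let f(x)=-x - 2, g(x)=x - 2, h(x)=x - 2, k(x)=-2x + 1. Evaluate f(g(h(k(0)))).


k(0) = 1
h(1) = -1
g(-1) = -3
f(-3) = 1

1


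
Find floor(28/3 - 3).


28/3 = 9.3333
9.3333 - 3 = 6.3333
floor(6.3333) = 6

6


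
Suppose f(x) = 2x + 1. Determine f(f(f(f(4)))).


79


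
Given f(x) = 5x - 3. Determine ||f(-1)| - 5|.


f(-1) = -8
|-8| = 8
|8 - 5| = 3

3


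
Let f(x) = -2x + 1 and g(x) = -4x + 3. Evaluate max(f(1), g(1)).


-1


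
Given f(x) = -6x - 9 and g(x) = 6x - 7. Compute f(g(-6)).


g(-6) = -43
f(-43) = 249

249


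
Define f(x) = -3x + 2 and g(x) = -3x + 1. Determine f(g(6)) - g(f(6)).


4


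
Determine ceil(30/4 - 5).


3


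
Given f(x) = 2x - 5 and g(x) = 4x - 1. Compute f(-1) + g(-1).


f(-1) = -7
g(-1) = -5
Sum = -12

-12


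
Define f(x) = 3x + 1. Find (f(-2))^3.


f(-2) = -5
(-5)^3 = -125

-125


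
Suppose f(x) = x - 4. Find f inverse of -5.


Solve x - 4 = -5
x = (-5 + 4) / 1 = -1

-1


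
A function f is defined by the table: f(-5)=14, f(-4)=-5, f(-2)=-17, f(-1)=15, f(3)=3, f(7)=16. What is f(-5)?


Reading from the table at x = -5

14


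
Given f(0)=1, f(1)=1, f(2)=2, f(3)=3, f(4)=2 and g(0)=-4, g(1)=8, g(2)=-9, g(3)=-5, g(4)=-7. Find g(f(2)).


f(2) = 2
g(2) = -9

-9


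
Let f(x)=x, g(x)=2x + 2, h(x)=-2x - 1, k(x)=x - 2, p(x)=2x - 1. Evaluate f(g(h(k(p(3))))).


p(3) = 5
k(5) = 3
h(3) = -7
g(-7) = -12
f(-12) = -12

-12


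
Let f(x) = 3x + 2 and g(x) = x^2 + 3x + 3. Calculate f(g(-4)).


g(-4) = 7
f(7) = 23

23


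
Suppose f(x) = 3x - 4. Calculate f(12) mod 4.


f(12) = 32
32 mod 4 = 0

0


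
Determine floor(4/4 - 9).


4/4 = 1
1 - 9 = -8
floor(-8) = -8

-8


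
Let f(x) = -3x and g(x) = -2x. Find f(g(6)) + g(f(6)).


72


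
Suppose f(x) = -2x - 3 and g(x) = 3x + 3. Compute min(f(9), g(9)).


f(9) = -21
g(9) = 30
min = -21

-21


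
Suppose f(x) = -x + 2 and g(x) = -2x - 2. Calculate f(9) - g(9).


f(9) = -7
g(9) = -20
Difference = 13

13


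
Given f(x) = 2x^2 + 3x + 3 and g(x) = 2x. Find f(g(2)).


g(2) = 4
f(4) = 2*(4)^2 + 3*(4) + 3 = 47

47


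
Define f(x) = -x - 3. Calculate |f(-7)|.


f(-7) = 4
|4| = 4

4


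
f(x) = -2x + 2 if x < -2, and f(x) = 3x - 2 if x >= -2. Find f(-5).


-5 satisfies x < -2
f(-5) = 12

12


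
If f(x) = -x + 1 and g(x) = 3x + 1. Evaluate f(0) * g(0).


f(0) = 1
g(0) = 1
Product = 1

1


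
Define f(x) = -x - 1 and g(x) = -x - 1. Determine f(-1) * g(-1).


f(-1) = 0
g(-1) = 0
Product = 0

0


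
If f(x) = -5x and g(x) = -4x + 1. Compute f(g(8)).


g(8) = -31
f(-31) = 155

155


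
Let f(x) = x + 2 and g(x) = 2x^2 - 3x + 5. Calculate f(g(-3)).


g(-3) = 32
f(32) = 34

34


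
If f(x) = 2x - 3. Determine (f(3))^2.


f(3) = 3
(3)^2 = 9

9


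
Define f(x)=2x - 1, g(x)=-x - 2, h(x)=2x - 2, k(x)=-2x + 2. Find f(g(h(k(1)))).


-1


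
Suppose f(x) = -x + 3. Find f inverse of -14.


Solve -x + 3 = -14
x = (-14 - 3) / (-1) = 17

17


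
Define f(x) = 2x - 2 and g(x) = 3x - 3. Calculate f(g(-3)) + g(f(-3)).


f(g(-3)) = -26
g(f(-3)) = -27
Sum = -53

-53


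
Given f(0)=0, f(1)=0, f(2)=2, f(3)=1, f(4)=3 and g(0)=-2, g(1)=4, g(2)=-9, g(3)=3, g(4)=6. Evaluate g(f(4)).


f(4) = 3
g(3) = 3

3


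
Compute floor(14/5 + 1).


14/5 = 2.8
2.8 + 1 = 3.8
floor(3.8) = 3

3


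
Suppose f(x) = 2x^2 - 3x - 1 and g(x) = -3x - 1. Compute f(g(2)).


g(2) = -7
f(-7) = 2*(-7)^2 - 3*(-7) - 1 = 118

118


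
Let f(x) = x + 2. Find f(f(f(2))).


f(2) = 4
f(4) = 6
f(6) = 8

8


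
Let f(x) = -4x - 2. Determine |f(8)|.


f(8) = -34
|-34| = 34

34


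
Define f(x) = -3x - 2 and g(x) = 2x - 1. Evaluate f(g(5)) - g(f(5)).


f(g(5)) = -29
g(f(5)) = -35
Difference = 6

6


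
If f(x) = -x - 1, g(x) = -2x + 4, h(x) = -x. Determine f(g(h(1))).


h(1) = -1
g(-1) = 6
f(6) = -7

-7


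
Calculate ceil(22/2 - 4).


22/2 = 11
11 - 4 = 7
ceil(7) = 7

7


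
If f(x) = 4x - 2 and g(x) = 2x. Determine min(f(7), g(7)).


f(7) = 26
g(7) = 14
min = 14

14


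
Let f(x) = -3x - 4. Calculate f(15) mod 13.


f(15) = -49
-49 mod 13 = 3

3


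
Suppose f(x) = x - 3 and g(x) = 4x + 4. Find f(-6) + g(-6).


-29


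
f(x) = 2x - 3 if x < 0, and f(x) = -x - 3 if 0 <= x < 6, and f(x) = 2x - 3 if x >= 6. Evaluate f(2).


2 satisfies 0 <= x < 6
f(2) = -5

-5


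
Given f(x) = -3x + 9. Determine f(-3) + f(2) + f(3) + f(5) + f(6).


f(-3) = 18
f(2) = 3
f(3) = 0
f(5) = -6
f(6) = -9
Sum = 6

6


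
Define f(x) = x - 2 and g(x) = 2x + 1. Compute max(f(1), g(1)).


f(1) = -1
g(1) = 3
max = 3

3


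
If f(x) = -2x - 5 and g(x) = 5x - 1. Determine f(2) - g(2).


f(2) = -9
g(2) = 9
Difference = -18

-18


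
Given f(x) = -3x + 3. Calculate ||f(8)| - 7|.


f(8) = -21
|-21| = 21
|21 - 7| = 14

14


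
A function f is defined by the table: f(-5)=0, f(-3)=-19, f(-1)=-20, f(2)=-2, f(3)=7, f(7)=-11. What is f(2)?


-2


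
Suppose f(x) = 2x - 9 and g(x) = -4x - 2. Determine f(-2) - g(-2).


f(-2) = -13
g(-2) = 6
Difference = -19

-19


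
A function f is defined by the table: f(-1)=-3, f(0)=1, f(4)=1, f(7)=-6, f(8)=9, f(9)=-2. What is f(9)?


Reading from the table at x = 9

-2


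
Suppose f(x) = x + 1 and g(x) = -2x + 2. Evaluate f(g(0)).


3


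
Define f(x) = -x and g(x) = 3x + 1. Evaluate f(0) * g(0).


f(0) = 0
g(0) = 1
Product = 0

0


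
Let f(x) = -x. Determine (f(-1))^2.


1


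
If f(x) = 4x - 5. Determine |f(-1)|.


f(-1) = -9
|-9| = 9

9


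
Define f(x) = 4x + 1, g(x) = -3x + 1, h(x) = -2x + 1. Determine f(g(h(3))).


h(3) = -5
g(-5) = 16
f(16) = 65

65


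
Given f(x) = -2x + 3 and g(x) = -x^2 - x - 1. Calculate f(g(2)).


g(2) = -7
f(-7) = 17

17


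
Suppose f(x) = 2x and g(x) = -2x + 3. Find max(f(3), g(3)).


f(3) = 6
g(3) = -3
max = 6

6


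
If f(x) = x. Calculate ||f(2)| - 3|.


f(2) = 2
|2| = 2
|2 - 3| = 1

1


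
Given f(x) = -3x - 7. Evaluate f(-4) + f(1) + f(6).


f(-4) = 5
f(1) = -10
f(6) = -25
Sum = -30

-30


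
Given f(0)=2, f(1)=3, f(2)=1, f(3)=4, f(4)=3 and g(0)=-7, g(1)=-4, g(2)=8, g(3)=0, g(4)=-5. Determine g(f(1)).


f(1) = 3
g(3) = 0

0


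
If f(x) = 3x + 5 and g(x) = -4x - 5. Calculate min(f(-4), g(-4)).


f(-4) = -7
g(-4) = 11
min = -7

-7


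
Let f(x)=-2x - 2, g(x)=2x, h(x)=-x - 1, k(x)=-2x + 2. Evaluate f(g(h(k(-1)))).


18


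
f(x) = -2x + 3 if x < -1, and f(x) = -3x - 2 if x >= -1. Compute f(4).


4 satisfies x >= -1
f(4) = -14

-14


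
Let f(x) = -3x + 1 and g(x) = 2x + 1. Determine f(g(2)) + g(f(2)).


f(g(2)) = -14
g(f(2)) = -9
Sum = -23

-23


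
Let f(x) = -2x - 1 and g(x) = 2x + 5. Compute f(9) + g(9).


f(9) = -19
g(9) = 23
Sum = 4

4


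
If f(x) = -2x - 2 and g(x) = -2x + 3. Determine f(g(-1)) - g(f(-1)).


f(g(-1)) = -12
g(f(-1)) = 3
Difference = -15

-15


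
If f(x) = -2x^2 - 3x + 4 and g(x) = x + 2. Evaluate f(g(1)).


g(1) = 3
f(3) = (-2)*(3)^2 - 3*(3) + 4 = -23

-23


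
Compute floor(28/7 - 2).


2


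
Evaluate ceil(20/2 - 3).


7


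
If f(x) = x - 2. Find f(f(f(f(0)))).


-8


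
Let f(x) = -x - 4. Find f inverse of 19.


Solve -x - 4 = 19
x = (19 + 4) / (-1) = -23

-23


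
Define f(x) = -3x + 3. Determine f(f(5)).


f(5) = -12
f(-12) = 39

39


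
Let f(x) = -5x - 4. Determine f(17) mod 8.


f(17) = -89
-89 mod 8 = 7

7


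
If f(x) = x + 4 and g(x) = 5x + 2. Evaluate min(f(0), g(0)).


f(0) = 4
g(0) = 2
min = 2

2


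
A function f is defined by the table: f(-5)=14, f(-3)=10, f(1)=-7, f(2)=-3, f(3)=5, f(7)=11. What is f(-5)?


Reading from the table at x = -5

14


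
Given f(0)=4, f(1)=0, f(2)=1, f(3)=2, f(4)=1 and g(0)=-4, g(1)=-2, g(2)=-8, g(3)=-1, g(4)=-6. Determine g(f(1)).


f(1) = 0
g(0) = -4

-4


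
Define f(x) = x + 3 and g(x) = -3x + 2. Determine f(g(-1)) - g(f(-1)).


f(g(-1)) = 8
g(f(-1)) = -4
Difference = 12

12


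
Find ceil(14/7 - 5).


-3


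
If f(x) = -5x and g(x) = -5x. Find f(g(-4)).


g(-4) = 20
f(20) = -100

-100


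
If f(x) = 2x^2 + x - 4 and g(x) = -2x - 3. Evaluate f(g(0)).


g(0) = -3
f(-3) = 2*(-3)^2 + 1*(-3) - 4 = 11

11


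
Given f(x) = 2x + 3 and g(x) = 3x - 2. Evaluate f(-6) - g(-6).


f(-6) = -9
g(-6) = -20
Difference = 11

11


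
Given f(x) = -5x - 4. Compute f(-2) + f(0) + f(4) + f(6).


f(-2) = 6
f(0) = -4
f(4) = -24
f(6) = -34
Sum = -56

-56


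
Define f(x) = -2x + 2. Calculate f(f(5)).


f(5) = -8
f(-8) = 18

18


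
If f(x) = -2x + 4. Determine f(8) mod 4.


f(8) = -12
-12 mod 4 = 0

0


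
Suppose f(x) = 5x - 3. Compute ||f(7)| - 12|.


f(7) = 32
|32| = 32
|32 - 12| = 20

20


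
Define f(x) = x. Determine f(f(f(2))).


2


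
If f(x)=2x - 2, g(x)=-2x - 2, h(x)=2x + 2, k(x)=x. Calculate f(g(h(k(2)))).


k(2) = 2
h(2) = 6
g(6) = -14
f(-14) = -30

-30


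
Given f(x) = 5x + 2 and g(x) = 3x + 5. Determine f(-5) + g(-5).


f(-5) = -23
g(-5) = -10
Sum = -33

-33


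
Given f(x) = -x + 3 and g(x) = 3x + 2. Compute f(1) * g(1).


f(1) = 2
g(1) = 5
Product = 10

10


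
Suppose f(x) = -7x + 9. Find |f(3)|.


f(3) = -12
|-12| = 12

12


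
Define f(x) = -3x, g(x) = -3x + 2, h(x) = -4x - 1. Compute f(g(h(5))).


h(5) = -21
g(-21) = 65
f(65) = -195

-195


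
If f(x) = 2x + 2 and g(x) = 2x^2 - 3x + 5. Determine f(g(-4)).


g(-4) = 49
f(49) = 100

100


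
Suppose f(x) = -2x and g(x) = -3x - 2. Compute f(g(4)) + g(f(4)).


f(g(4)) = 28
g(f(4)) = 22
Sum = 50

50


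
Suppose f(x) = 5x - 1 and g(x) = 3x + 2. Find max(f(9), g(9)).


44


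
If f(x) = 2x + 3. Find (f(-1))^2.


f(-1) = 1
(1)^2 = 1

1


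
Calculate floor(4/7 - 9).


-9


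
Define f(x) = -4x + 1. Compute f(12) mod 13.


f(12) = -47
-47 mod 13 = 5

5


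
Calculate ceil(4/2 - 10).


4/2 = 2
2 - 10 = -8
ceil(-8) = -8

-8


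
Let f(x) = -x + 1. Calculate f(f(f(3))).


f(3) = -2
f(-2) = 3
f(3) = -2

-2


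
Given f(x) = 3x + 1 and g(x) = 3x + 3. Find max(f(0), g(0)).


3


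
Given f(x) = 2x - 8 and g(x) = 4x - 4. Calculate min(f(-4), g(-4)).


f(-4) = -16
g(-4) = -20
min = -20

-20


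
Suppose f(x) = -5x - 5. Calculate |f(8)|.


f(8) = -45
|-45| = 45

45


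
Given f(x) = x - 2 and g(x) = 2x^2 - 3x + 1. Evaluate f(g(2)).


g(2) = 3
f(3) = 1

1


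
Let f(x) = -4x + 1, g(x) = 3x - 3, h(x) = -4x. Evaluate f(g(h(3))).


h(3) = -12
g(-12) = -39
f(-39) = 157

157


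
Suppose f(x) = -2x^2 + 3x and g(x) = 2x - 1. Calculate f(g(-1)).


g(-1) = -3
f(-3) = (-2)*(-3)^2 + 3*(-3) = -27

-27


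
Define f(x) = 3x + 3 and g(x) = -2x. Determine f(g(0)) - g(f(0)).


f(g(0)) = 3
g(f(0)) = -6
Difference = 9

9


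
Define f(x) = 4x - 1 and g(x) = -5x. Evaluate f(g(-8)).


g(-8) = 40
f(40) = 159

159


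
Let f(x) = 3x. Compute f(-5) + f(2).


f(-5) = -15
f(2) = 6
Sum = -9

-9


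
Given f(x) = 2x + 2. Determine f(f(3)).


f(3) = 8
f(8) = 18

18


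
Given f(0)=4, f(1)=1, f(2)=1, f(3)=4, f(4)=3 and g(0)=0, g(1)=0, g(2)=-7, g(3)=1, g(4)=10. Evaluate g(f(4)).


f(4) = 3
g(3) = 1

1


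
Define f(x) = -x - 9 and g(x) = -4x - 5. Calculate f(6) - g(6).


f(6) = -15
g(6) = -29
Difference = 14

14


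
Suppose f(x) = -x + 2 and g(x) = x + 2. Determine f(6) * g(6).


-32


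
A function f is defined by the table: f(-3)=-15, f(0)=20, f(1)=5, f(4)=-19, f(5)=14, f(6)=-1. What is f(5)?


Reading from the table at x = 5

14


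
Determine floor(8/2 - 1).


8/2 = 4
4 - 1 = 3
floor(3) = 3

3


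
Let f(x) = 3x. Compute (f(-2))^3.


f(-2) = -6
(-6)^3 = -216

-216


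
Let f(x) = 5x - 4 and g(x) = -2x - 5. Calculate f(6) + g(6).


f(6) = 26
g(6) = -17
Sum = 9

9


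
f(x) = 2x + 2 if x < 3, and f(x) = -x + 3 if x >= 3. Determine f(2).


2 satisfies x < 3
f(2) = 6

6


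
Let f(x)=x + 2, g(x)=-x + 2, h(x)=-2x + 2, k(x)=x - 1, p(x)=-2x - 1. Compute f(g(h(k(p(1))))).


p(1) = -3
k(-3) = -4
h(-4) = 10
g(10) = -8
f(-8) = -6

-6


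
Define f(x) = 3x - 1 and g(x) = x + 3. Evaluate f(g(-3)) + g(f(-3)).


-8


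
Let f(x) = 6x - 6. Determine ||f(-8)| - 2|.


52


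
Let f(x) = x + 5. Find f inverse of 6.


1


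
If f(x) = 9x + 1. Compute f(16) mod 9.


f(16) = 145
145 mod 9 = 1

1


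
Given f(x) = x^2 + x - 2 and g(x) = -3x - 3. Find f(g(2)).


g(2) = -9
f(-9) = 1*(-9)^2 + 1*(-9) - 2 = 70

70


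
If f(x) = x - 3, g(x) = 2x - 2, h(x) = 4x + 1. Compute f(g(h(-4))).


h(-4) = -15
g(-15) = -32
f(-32) = -35

-35


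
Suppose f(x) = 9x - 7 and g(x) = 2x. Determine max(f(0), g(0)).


f(0) = -7
g(0) = 0
max = 0

0


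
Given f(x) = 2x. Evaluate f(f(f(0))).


f(0) = 0
f(0) = 0
f(0) = 0

0


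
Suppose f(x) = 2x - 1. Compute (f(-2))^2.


25


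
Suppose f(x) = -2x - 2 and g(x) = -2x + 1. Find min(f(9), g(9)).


f(9) = -20
g(9) = -17
min = -20

-20


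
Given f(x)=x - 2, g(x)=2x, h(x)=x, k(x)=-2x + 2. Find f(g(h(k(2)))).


k(2) = -2
h(-2) = -2
g(-2) = -4
f(-4) = -6

-6


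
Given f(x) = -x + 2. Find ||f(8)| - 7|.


f(8) = -6
|-6| = 6
|6 - 7| = 1

1


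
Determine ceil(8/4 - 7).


8/4 = 2
2 - 7 = -5
ceil(-5) = -5

-5


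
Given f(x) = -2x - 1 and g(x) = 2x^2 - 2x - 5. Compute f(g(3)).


-15


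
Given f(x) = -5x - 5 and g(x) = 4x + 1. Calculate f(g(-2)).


30


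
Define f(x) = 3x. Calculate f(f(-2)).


f(-2) = -6
f(-6) = -18

-18


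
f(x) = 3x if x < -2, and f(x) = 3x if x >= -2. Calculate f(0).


0 satisfies x >= -2
f(0) = 0

0


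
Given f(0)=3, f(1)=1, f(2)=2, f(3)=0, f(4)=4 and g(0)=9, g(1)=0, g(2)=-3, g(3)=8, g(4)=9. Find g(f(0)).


f(0) = 3
g(3) = 8

8


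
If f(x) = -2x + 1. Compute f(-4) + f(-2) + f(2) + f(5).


f(-4) = 9
f(-2) = 5
f(2) = -3
f(5) = -9
Sum = 2

2


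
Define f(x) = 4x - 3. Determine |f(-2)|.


11


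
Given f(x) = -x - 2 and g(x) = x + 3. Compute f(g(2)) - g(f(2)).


f(g(2)) = -7
g(f(2)) = -1
Difference = -6

-6


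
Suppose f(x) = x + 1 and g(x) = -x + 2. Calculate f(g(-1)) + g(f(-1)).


f(g(-1)) = 4
g(f(-1)) = 2
Sum = 6

6


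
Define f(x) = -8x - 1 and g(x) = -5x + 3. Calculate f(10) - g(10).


f(10) = -81
g(10) = -47
Difference = -34

-34


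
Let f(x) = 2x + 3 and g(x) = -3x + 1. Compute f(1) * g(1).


f(1) = 5
g(1) = -2
Product = -10

-10


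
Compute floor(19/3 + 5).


19/3 = 6.3333
6.3333 + 5 = 11.3333
floor(11.3333) = 11

11


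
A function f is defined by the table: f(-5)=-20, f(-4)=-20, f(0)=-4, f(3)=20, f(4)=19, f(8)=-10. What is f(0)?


Reading from the table at x = 0

-4


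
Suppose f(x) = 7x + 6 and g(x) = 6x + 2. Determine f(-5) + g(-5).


f(-5) = -29
g(-5) = -28
Sum = -57

-57


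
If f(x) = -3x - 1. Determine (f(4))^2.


f(4) = -13
(-13)^2 = 169

169


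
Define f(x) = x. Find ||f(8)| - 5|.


f(8) = 8
|8| = 8
|8 - 5| = 3

3


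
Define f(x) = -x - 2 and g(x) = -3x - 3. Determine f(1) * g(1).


f(1) = -3
g(1) = -6
Product = 18

18


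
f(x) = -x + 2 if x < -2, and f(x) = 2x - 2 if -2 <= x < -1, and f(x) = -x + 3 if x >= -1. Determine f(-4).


-4 satisfies x < -2
f(-4) = 6

6


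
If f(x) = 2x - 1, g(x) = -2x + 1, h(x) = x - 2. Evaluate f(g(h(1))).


5


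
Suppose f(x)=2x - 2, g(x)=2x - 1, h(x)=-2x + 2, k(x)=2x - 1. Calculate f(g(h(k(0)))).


k(0) = -1
h(-1) = 4
g(4) = 7
f(7) = 12

12


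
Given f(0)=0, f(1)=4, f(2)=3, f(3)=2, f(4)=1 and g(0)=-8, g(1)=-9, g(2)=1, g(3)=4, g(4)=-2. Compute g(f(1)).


f(1) = 4
g(4) = -2

-2


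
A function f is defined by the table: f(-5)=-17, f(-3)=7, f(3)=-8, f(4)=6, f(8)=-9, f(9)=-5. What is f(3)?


-8


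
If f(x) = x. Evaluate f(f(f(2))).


f(2) = 2
f(2) = 2
f(2) = 2

2


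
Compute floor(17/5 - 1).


17/5 = 3.4
3.4 - 1 = 2.4
floor(2.4) = 2

2


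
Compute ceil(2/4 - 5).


2/4 = 0.5
0.5 - 5 = -4.5
ceil(-4.5) = -4

-4


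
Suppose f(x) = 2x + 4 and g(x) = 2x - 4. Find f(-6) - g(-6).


f(-6) = -8
g(-6) = -16
Difference = 8

8


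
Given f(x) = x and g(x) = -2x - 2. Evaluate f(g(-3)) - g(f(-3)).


0


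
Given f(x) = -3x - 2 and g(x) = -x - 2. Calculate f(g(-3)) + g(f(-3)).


f(g(-3)) = -5
g(f(-3)) = -9
Sum = -14

-14


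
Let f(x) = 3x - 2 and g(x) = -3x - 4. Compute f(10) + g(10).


f(10) = 28
g(10) = -34
Sum = -6

-6


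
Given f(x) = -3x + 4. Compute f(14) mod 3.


f(14) = -38
-38 mod 3 = 1

1


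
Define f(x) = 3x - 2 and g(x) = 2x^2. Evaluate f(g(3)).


g(3) = 18
f(18) = 52

52


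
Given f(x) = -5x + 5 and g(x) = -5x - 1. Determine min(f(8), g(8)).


-41


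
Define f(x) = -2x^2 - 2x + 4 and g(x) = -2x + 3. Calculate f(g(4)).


-36


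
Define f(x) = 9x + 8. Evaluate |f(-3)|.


f(-3) = -19
|-19| = 19

19


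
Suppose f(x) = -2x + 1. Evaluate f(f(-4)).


f(-4) = 9
f(9) = -17

-17


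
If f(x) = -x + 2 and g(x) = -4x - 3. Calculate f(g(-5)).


g(-5) = 17
f(17) = -15

-15


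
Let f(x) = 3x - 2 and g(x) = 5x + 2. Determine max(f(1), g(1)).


f(1) = 1
g(1) = 7
max = 7

7


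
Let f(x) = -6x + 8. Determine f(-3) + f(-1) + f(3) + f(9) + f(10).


f(-3) = 26
f(-1) = 14
f(3) = -10
f(9) = -46
f(10) = -52
Sum = -68

-68


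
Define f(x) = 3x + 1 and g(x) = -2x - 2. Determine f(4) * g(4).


f(4) = 13
g(4) = -10
Product = -130

-130


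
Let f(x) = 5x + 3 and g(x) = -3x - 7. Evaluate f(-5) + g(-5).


f(-5) = -22
g(-5) = 8
Sum = -14

-14


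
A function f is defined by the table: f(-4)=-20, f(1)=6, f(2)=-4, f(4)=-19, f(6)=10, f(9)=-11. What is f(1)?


6


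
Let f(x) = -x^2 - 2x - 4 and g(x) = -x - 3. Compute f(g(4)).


g(4) = -7
f(-7) = (-1)*(-7)^2 - 2*(-7) - 4 = -39

-39


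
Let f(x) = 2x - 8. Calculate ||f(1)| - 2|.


f(1) = -6
|-6| = 6
|6 - 2| = 4

4


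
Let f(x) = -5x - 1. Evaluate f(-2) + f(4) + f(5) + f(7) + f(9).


f(-2) = 9
f(4) = -21
f(5) = -26
f(7) = -36
f(9) = -46
Sum = -120

-120


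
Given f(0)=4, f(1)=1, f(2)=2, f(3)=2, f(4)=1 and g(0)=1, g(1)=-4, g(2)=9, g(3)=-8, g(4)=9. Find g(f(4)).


-4


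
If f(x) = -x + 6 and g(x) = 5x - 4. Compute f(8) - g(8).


f(8) = -2
g(8) = 36
Difference = -38

-38


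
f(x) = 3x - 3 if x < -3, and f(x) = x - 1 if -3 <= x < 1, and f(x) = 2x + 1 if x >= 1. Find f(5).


5 satisfies x >= 1
f(5) = 11

11


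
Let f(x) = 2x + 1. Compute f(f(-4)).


-13


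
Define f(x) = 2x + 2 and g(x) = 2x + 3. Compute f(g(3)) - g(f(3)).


1


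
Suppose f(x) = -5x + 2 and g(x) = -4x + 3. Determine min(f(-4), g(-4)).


f(-4) = 22
g(-4) = 19
min = 19

19


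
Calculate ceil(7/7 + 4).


7/7 = 1
1 + 4 = 5
ceil(5) = 5

5


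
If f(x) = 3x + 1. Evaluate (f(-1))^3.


f(-1) = -2
(-2)^3 = -8

-8


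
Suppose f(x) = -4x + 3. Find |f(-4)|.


f(-4) = 19
|19| = 19

19


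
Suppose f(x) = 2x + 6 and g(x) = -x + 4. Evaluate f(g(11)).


g(11) = -7
f(-7) = -8

-8


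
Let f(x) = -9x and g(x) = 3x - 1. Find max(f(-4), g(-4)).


36


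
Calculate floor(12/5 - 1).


12/5 = 2.4
2.4 - 1 = 1.4
floor(1.4) = 1

1


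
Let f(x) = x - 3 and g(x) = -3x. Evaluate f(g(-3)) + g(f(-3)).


f(g(-3)) = 6
g(f(-3)) = 18
Sum = 24

24


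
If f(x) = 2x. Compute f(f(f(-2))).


-16


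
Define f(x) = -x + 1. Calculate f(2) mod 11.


f(2) = -1
-1 mod 11 = 10

10


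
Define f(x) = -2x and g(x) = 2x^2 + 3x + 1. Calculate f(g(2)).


g(2) = 15
f(15) = -30

-30


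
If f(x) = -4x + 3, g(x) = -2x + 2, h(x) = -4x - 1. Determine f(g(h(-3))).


h(-3) = 11
g(11) = -20
f(-20) = 83

83


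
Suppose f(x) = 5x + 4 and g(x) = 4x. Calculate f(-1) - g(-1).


f(-1) = -1
g(-1) = -4
Difference = 3

3


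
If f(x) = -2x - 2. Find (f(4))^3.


f(4) = -10
(-10)^3 = -1000

-1000


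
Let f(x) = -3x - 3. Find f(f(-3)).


f(-3) = 6
f(6) = -21

-21


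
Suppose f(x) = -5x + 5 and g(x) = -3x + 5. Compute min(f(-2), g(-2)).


f(-2) = 15
g(-2) = 11
min = 11

11


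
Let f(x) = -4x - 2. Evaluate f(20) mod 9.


f(20) = -82
-82 mod 9 = 8

8


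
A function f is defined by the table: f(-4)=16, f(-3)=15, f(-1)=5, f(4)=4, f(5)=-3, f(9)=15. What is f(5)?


Reading from the table at x = 5

-3


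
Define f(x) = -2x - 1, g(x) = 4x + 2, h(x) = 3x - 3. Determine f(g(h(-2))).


h(-2) = -9
g(-9) = -34
f(-34) = 67

67


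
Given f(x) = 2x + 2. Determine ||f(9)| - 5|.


f(9) = 20
|20| = 20
|20 - 5| = 15

15


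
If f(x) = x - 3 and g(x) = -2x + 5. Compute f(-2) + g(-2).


f(-2) = -5
g(-2) = 9
Sum = 4

4


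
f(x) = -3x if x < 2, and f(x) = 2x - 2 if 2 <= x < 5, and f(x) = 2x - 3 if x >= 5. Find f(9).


9 satisfies x >= 5
f(9) = 15

15


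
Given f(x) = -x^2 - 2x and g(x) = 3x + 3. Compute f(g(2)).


g(2) = 9
f(9) = (-1)*(9)^2 - 2*(9) = -99

-99


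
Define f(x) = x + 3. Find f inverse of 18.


Solve x + 3 = 18
x = (18 - 3) / 1 = 15

15


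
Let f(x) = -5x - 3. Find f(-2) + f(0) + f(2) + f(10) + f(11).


f(-2) = 7
f(0) = -3
f(2) = -13
f(10) = -53
f(11) = -58
Sum = -120

-120


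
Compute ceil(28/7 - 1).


28/7 = 4
4 - 1 = 3
ceil(3) = 3

3


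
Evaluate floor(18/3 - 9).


18/3 = 6
6 - 9 = -3
floor(-3) = -3

-3


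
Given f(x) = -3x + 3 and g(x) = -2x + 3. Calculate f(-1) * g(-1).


30


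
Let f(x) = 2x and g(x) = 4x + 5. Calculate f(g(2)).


26


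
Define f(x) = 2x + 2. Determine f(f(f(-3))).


f(-3) = -4
f(-4) = -6
f(-6) = -10

-10


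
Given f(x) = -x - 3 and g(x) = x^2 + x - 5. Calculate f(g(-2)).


g(-2) = -3
f(-3) = 0

0


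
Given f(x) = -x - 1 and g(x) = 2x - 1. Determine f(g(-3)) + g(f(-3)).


f(g(-3)) = 6
g(f(-3)) = 3
Sum = 9

9


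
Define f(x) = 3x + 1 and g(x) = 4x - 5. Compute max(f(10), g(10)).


f(10) = 31
g(10) = 35
max = 35

35


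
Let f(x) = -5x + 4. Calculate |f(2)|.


6


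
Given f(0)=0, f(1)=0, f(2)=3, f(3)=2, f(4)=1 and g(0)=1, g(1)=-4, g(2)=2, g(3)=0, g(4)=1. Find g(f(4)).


-4


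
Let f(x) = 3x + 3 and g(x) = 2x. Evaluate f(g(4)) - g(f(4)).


f(g(4)) = 27
g(f(4)) = 30
Difference = -3

-3


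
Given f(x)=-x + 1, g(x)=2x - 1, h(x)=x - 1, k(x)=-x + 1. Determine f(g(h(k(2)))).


k(2) = -1
h(-1) = -2
g(-2) = -5
f(-5) = 6

6


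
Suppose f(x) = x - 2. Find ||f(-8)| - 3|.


7


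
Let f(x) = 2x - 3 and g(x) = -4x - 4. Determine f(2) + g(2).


f(2) = 1
g(2) = -12
Sum = -11

-11


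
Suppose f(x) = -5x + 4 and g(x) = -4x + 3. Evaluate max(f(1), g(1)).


f(1) = -1
g(1) = -1
max = -1

-1


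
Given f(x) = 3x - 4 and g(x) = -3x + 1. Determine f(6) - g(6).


f(6) = 14
g(6) = -17
Difference = 31

31


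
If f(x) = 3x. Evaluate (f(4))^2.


f(4) = 12
(12)^2 = 144

144


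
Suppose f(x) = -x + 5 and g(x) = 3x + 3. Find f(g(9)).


g(9) = 30
f(30) = -25

-25


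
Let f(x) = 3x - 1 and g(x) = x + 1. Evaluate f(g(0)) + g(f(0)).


f(g(0)) = 2
g(f(0)) = 0
Sum = 2

2


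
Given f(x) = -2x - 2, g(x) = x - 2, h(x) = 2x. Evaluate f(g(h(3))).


h(3) = 6
g(6) = 4
f(4) = -10

-10


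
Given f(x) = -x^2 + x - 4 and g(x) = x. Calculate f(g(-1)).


g(-1) = -1
f(-1) = (-1)*(-1)^2 + 1*(-1) - 4 = -6

-6


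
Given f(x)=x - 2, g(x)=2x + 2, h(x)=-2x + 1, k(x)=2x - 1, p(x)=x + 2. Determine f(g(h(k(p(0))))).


p(0) = 2
k(2) = 3
h(3) = -5
g(-5) = -8
f(-8) = -10

-10


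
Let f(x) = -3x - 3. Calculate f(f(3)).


f(3) = -12
f(-12) = 33

33


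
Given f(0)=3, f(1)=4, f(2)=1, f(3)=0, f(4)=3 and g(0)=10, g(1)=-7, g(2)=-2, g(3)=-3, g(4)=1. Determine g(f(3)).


f(3) = 0
g(0) = 10

10


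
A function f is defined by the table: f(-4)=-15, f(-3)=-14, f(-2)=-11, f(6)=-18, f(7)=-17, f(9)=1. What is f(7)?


Reading from the table at x = 7

-17


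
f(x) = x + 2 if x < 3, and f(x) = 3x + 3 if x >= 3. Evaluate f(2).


2 satisfies x < 3
f(2) = 4

4


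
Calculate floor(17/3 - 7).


17/3 = 5.6667
5.6667 - 7 = -1.3333
floor(-1.3333) = -2

-2


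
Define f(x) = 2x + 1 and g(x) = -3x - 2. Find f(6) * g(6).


f(6) = 13
g(6) = -20
Product = -260

-260


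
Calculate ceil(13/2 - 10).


13/2 = 6.5
6.5 - 10 = -3.5
ceil(-3.5) = -3

-3


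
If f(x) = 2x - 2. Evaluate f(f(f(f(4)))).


f(4) = 6
f(6) = 10
f(10) = 18
f(18) = 34

34


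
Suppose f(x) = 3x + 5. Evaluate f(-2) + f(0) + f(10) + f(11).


f(-2) = -1
f(0) = 5
f(10) = 35
f(11) = 38
Sum = 77

77


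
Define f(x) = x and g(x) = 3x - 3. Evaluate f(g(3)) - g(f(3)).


f(g(3)) = 6
g(f(3)) = 6
Difference = 0

0


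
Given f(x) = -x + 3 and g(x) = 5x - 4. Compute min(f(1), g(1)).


f(1) = 2
g(1) = 1
min = 1

1


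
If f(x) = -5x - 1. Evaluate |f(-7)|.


f(-7) = 34
|34| = 34

34


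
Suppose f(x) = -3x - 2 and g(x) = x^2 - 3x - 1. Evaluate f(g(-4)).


-83


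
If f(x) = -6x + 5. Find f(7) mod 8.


3


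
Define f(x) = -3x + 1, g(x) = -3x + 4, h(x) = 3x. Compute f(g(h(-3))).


h(-3) = -9
g(-9) = 31
f(31) = -92

-92


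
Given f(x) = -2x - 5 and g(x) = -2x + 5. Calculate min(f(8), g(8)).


f(8) = -21
g(8) = -11
min = -21

-21


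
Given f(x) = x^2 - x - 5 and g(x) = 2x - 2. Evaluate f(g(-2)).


g(-2) = -6
f(-6) = 1*(-6)^2 - 1*(-6) - 5 = 37

37


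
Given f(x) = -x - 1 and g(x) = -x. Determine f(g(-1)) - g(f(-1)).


f(g(-1)) = -2
g(f(-1)) = 0
Difference = -2

-2


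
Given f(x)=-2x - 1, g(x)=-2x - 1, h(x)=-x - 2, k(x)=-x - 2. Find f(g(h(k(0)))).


k(0) = -2
h(-2) = 0
g(0) = -1
f(-1) = 1

1


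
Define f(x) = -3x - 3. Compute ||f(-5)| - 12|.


0


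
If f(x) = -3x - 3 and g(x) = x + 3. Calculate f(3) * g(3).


f(3) = -12
g(3) = 6
Product = -72

-72


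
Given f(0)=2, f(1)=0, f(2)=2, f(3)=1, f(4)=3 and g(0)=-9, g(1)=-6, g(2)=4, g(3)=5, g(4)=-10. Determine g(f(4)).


5


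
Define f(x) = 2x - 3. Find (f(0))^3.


f(0) = -3
(-3)^3 = -27

-27


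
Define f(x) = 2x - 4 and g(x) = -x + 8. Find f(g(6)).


g(6) = 2
f(2) = 0

0


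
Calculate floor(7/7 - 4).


7/7 = 1
1 - 4 = -3
floor(-3) = -3

-3


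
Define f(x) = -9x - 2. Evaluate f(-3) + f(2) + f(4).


-33


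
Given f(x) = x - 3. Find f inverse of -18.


Solve x - 3 = -18
x = (-18 + 3) / 1 = -15

-15


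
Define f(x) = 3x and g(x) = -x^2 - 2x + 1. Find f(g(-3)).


g(-3) = -2
f(-2) = -6

-6


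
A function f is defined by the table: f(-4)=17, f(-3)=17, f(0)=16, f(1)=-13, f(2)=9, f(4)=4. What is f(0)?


Reading from the table at x = 0

16


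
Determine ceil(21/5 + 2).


21/5 = 4.2
4.2 + 2 = 6.2
ceil(6.2) = 7

7


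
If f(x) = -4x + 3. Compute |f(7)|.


25


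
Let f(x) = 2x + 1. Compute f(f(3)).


f(3) = 7
f(7) = 15

15


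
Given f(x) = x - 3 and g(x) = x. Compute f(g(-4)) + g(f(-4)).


f(g(-4)) = -7
g(f(-4)) = -7
Sum = -14

-14


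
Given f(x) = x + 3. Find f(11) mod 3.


f(11) = 14
14 mod 3 = 2

2


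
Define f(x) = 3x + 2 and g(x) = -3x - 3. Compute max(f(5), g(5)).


f(5) = 17
g(5) = -18
max = 17

17


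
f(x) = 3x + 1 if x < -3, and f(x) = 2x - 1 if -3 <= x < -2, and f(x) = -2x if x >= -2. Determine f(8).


-16


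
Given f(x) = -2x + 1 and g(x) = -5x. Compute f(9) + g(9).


f(9) = -17
g(9) = -45
Sum = -62

-62


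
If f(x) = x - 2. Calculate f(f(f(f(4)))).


f(4) = 2
f(2) = 0
f(0) = -2
f(-2) = -4

-4


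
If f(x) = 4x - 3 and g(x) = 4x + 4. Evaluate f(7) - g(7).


-7


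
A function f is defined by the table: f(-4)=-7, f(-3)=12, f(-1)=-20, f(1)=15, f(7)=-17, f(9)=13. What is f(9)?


13


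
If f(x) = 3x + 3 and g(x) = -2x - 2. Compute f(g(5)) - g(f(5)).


5


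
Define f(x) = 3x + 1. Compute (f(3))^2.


100


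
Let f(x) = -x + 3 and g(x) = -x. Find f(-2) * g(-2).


f(-2) = 5
g(-2) = 2
Product = 10

10


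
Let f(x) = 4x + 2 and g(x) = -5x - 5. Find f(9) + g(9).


-12


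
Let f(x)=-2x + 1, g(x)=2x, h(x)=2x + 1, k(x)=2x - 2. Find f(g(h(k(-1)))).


k(-1) = -4
h(-4) = -7
g(-7) = -14
f(-14) = 29

29


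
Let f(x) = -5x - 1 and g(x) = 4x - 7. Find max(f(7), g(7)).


f(7) = -36
g(7) = 21
max = 21

21


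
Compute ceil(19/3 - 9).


19/3 = 6.3333
6.3333 - 9 = -2.6667
ceil(-2.6667) = -2

-2


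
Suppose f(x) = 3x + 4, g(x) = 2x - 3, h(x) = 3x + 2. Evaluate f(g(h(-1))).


h(-1) = -1
g(-1) = -5
f(-5) = -11

-11


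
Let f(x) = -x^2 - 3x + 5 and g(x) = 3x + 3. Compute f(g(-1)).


g(-1) = 0
f(0) = (-1)*(0)^2 - 3*(0) + 5 = 5

5


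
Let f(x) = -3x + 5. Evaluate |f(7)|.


16


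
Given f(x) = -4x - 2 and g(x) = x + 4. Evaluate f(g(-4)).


g(-4) = 0
f(0) = -2

-2


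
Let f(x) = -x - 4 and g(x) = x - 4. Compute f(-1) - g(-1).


2


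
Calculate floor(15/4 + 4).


15/4 = 3.75
3.75 + 4 = 7.75
floor(7.75) = 7

7


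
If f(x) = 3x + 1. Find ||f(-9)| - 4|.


f(-9) = -26
|-26| = 26
|26 - 4| = 22

22


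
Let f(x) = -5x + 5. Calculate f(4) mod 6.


f(4) = -15
-15 mod 6 = 3

3


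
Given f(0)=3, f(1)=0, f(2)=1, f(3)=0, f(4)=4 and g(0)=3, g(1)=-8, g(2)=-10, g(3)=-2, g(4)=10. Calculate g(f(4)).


f(4) = 4
g(4) = 10

10


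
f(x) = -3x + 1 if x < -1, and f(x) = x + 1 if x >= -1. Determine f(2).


3


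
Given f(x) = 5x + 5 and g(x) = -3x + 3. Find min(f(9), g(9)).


f(9) = 50
g(9) = -24
min = -24

-24


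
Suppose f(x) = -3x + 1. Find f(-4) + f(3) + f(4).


f(-4) = 13
f(3) = -8
f(4) = -11
Sum = -6

-6


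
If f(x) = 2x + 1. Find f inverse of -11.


Solve 2x + 1 = -11
x = (-11 - 1) / 2 = -6

-6


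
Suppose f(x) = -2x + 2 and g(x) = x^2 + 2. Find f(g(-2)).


g(-2) = 6
f(6) = -10

-10


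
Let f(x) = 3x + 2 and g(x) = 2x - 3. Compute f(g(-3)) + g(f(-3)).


f(g(-3)) = -25
g(f(-3)) = -17
Sum = -42

-42


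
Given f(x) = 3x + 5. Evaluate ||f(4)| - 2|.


f(4) = 17
|17| = 17
|17 - 2| = 15

15


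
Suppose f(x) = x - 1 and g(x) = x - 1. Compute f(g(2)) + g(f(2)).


f(g(2)) = 0
g(f(2)) = 0
Sum = 0

0


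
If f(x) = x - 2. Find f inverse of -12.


-10


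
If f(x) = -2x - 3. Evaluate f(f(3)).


f(3) = -9
f(-9) = 15

15


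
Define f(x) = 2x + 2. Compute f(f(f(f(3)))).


78


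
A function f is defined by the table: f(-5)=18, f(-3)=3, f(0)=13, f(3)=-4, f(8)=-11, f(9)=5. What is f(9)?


Reading from the table at x = 9

5


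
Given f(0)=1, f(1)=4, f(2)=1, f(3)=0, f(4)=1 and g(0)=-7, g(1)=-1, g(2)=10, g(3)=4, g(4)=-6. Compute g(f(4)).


-1


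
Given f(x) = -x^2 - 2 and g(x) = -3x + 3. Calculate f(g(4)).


g(4) = -9
f(-9) = (-1)*(-9)^2 - 2 = -83

-83


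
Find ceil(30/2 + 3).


30/2 = 15
15 + 3 = 18
ceil(18) = 18

18


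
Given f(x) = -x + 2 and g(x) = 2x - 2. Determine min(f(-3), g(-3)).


f(-3) = 5
g(-3) = -8
min = -8

-8


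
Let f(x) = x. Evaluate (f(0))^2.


f(0) = 0
(0)^2 = 0

0


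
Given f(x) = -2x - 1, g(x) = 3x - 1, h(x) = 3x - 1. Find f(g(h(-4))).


79


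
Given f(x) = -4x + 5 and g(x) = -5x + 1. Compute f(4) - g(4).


8


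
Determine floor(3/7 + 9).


3/7 = 0.4286
0.4286 + 9 = 9.4286
floor(9.4286) = 9

9


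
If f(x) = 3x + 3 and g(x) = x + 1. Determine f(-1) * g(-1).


f(-1) = 0
g(-1) = 0
Product = 0

0


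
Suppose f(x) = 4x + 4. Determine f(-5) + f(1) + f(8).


f(-5) = -16
f(1) = 8
f(8) = 36
Sum = 28

28


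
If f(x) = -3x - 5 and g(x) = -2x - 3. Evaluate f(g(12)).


g(12) = -27
f(-27) = 76

76


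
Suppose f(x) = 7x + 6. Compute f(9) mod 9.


6


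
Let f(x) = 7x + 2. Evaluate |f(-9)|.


f(-9) = -61
|-61| = 61

61


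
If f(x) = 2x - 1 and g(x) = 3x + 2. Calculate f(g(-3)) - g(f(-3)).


f(g(-3)) = -15
g(f(-3)) = -19
Difference = 4

4


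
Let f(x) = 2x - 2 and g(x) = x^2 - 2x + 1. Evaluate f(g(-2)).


g(-2) = 9
f(9) = 16

16


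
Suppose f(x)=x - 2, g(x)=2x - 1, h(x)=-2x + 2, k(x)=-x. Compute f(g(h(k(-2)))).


k(-2) = 2
h(2) = -2
g(-2) = -5
f(-5) = -7

-7


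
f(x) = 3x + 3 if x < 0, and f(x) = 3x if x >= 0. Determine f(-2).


-2 satisfies x < 0
f(-2) = -3

-3


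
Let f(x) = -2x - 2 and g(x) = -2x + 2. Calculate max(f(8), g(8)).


f(8) = -18
g(8) = -14
max = -14

-14


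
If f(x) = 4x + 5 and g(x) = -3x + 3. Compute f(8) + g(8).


f(8) = 37
g(8) = -21
Sum = 16

16


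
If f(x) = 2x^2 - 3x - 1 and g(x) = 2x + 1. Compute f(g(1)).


g(1) = 3
f(3) = 2*(3)^2 - 3*(3) - 1 = 8

8


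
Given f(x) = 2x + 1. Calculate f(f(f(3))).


f(3) = 7
f(7) = 15
f(15) = 31

31


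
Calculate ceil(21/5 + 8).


21/5 = 4.2
4.2 + 8 = 12.2
ceil(12.2) = 13

13


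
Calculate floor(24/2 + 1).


24/2 = 12
12 + 1 = 13
floor(13) = 13

13


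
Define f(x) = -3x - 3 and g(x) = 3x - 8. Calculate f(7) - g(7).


f(7) = -24
g(7) = 13
Difference = -37

-37


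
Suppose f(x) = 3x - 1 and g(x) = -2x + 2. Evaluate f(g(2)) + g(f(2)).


f(g(2)) = -7
g(f(2)) = -8
Sum = -15

-15


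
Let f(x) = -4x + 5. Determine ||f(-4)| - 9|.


f(-4) = 21
|21| = 21
|21 - 9| = 12

12


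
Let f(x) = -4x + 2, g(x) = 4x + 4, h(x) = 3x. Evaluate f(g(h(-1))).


34


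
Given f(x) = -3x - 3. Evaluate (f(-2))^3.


f(-2) = 3
(3)^3 = 27

27


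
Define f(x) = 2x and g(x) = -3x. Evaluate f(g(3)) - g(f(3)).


f(g(3)) = -18
g(f(3)) = -18
Difference = 0

0


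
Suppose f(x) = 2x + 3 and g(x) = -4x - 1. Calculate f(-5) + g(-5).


f(-5) = -7
g(-5) = 19
Sum = 12

12


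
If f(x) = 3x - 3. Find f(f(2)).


f(2) = 3
f(3) = 6

6


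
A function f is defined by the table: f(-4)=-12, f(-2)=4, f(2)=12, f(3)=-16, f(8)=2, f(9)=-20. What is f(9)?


Reading from the table at x = 9

-20


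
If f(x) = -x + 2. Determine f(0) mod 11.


f(0) = 2
2 mod 11 = 2

2


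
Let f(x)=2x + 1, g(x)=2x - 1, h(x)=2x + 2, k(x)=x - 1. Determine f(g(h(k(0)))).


k(0) = -1
h(-1) = 0
g(0) = -1
f(-1) = -1

-1


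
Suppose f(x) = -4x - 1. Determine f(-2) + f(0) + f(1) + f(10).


-40


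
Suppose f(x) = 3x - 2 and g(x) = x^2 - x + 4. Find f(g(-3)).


46


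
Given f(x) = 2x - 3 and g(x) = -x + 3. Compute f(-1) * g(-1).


f(-1) = -5
g(-1) = 4
Product = -20

-20
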